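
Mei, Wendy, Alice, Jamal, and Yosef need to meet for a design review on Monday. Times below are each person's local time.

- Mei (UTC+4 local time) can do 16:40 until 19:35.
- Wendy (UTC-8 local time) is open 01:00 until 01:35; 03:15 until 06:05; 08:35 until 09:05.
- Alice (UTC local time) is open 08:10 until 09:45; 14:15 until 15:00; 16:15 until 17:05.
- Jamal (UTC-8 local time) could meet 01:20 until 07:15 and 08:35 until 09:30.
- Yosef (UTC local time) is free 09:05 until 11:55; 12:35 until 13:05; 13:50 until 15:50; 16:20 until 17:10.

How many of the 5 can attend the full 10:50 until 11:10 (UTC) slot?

Mei in UTC: 12:40-15:35 (subtract 4h to convert from UTC+4).
Wendy in UTC: 09:00-09:35, 11:15-14:05, 16:35-17:05 (add 8h to convert from UTC-8).
Alice in UTC: 08:10-09:45, 14:15-15:00, 16:15-17:05.
Jamal in UTC: 09:20-15:15, 16:35-17:30 (add 8h to convert from UTC-8).
Yosef in UTC: 09:05-11:55, 12:35-13:05, 13:50-15:50, 16:20-17:10.
Jamal and Yosef can make the full 10:50-11:10 slot — that's 2.

2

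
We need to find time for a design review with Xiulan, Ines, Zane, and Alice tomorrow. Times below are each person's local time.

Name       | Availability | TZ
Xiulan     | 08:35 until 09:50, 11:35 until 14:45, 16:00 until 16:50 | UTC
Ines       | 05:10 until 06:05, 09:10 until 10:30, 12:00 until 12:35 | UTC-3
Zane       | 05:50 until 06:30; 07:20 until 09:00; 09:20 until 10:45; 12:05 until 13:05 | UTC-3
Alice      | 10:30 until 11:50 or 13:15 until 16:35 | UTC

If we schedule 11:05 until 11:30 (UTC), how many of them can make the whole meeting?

Xiulan in UTC: 08:35-09:50, 11:35-14:45, 16:00-16:50.
Ines in UTC: 08:10-09:05, 12:10-13:30, 15:00-15:35 (add 3h to convert from UTC-3).
Zane in UTC: 08:50-09:30, 10:20-12:00, 12:20-13:45, 15:05-16:05 (add 3h to convert from UTC-3).
Alice in UTC: 10:30-11:50, 13:15-16:35.
Zane and Alice can make the full 11:05-11:30 slot — that's 2.

2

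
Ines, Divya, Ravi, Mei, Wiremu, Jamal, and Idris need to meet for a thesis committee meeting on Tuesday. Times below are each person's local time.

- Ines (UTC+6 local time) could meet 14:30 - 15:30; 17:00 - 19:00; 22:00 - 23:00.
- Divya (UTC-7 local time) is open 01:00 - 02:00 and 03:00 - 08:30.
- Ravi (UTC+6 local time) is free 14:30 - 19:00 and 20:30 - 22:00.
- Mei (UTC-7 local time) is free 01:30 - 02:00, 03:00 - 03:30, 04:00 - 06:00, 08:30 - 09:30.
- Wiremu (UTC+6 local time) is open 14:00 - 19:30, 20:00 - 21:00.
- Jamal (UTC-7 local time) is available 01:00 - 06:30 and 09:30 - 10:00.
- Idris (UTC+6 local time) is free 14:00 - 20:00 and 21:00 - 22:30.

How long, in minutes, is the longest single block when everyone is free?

120

Ines in UTC: 08:30-09:30, 11:00-13:00, 16:00-17:00 (subtract 6h to convert from UTC+6).
Divya in UTC: 08:00-09:00, 10:00-15:30 (add 7h to convert from UTC-7).
Ravi in UTC: 08:30-13:00, 14:30-16:00 (subtract 6h to convert from UTC+6).
Mei in UTC: 08:30-09:00, 10:00-10:30, 11:00-13:00, 15:30-16:30 (add 7h to convert from UTC-7).
Wiremu in UTC: 08:00-13:30, 14:00-15:00 (subtract 6h to convert from UTC+6).
Jamal in UTC: 08:00-13:30, 16:30-17:00 (add 7h to convert from UTC-7).
Idris in UTC: 08:00-14:00, 15:00-16:30 (subtract 6h to convert from UTC+6).
Ines ∩ Divya: 08:30-09:00, 11:00-13:00.
Ines ∩ Divya ∩ Ravi: 08:30-09:00, 11:00-13:00.
Ines ∩ Divya ∩ Ravi ∩ Mei: 08:30-09:00, 11:00-13:00.
Ines ∩ Divya ∩ Ravi ∩ Mei ∩ Wiremu: 08:30-09:00, 11:00-13:00.
Ines ∩ Divya ∩ Ravi ∩ Mei ∩ Wiremu ∩ Jamal: 08:30-09:00, 11:00-13:00.
Ines ∩ Divya ∩ Ravi ∩ Mei ∩ Wiremu ∩ Jamal ∩ Idris: 08:30-09:00, 11:00-13:00.
The longest is 11:00-13:00 at 120 minutes.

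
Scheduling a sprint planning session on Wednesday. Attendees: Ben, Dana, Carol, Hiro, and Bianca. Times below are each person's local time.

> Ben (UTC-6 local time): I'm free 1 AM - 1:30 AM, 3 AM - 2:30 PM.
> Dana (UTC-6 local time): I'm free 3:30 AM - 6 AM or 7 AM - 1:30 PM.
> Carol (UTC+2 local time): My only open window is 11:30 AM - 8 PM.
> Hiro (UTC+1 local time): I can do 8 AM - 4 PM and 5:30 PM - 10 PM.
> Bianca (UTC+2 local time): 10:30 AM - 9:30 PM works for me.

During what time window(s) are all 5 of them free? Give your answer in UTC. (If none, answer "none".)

09:30-12:00, 13:00-15:00, 16:30-18:00

Ben in UTC: 07:00-07:30, 09:00-20:30 (add 6h to convert from UTC-6).
Dana in UTC: 09:30-12:00, 13:00-19:30 (add 6h to convert from UTC-6).
Carol in UTC: 09:30-18:00 (subtract 2h to convert from UTC+2).
Hiro in UTC: 07:00-15:00, 16:30-21:00 (subtract 1h to convert from UTC+1).
Bianca in UTC: 08:30-19:30 (subtract 2h to convert from UTC+2).
Ben ∩ Dana: 09:30-12:00, 13:00-19:30.
Ben ∩ Dana ∩ Carol: 09:30-12:00, 13:00-18:00.
Ben ∩ Dana ∩ Carol ∩ Hiro: 09:30-12:00, 13:00-15:00, 16:30-18:00.
Ben ∩ Dana ∩ Carol ∩ Hiro ∩ Bianca: 09:30-12:00, 13:00-15:00, 16:30-18:00.
Those are the intersection windows.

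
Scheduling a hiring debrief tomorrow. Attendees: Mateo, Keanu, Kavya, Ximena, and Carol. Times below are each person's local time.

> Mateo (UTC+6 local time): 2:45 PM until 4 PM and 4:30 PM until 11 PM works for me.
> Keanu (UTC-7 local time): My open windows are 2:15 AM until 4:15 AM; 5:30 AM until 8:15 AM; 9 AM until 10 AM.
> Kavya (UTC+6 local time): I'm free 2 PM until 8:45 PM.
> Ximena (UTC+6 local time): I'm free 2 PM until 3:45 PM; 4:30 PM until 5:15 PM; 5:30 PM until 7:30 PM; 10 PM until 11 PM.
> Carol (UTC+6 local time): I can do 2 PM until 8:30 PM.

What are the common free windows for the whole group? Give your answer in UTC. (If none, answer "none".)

09:15-09:45, 10:30-11:15, 12:30-13:30

Mateo in UTC: 08:45-10:00, 10:30-17:00 (subtract 6h to convert from UTC+6).
Keanu in UTC: 09:15-11:15, 12:30-15:15, 16:00-17:00 (add 7h to convert from UTC-7).
Kavya in UTC: 08:00-14:45 (subtract 6h to convert from UTC+6).
Ximena in UTC: 08:00-09:45, 10:30-11:15, 11:30-13:30, 16:00-17:00 (subtract 6h to convert from UTC+6).
Carol in UTC: 08:00-14:30 (subtract 6h to convert from UTC+6).
Mateo ∩ Keanu: 09:15-10:00, 10:30-11:15, 12:30-15:15, 16:00-17:00.
Mateo ∩ Keanu ∩ Kavya: 09:15-10:00, 10:30-11:15, 12:30-14:45.
Mateo ∩ Keanu ∩ Kavya ∩ Ximena: 09:15-09:45, 10:30-11:15, 12:30-13:30.
Mateo ∩ Keanu ∩ Kavya ∩ Ximena ∩ Carol: 09:15-09:45, 10:30-11:15, 12:30-13:30.
So the common availability across everyone is 09:15-09:45, 10:30-11:15, 12:30-13:30.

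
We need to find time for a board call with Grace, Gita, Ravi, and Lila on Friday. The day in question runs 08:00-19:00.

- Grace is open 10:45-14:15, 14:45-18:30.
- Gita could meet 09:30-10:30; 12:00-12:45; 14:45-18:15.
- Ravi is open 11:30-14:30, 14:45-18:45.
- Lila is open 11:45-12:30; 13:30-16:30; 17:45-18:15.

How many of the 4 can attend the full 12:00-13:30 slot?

Grace and Ravi can make the full 12:00-13:30 slot — that's 2.

2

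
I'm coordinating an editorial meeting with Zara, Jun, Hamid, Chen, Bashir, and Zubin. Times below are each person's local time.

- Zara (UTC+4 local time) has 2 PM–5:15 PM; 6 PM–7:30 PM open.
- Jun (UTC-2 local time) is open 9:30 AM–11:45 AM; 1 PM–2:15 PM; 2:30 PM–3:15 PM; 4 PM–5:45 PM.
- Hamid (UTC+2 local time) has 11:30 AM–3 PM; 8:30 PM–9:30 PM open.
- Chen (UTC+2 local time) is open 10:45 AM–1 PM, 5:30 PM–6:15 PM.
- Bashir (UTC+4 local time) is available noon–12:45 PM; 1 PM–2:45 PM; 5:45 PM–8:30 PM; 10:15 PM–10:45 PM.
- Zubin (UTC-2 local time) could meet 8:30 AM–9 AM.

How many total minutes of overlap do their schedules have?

Zara in UTC: 10:00-13:15, 14:00-15:30 (subtract 4h to convert from UTC+4).
Jun in UTC: 11:30-13:45, 15:00-16:15, 16:30-17:15, 18:00-19:45 (add 2h to convert from UTC-2).
Hamid in UTC: 09:30-13:00, 18:30-19:30 (subtract 2h to convert from UTC+2).
Chen in UTC: 08:45-11:00, 15:30-16:15 (subtract 2h to convert from UTC+2).
Bashir in UTC: 08:00-08:45, 09:00-10:45, 13:45-16:30, 18:15-18:45 (subtract 4h to convert from UTC+4).
Zubin in UTC: 10:30-11:00 (add 2h to convert from UTC-2).
Zara ∩ Jun: 11:30-13:15, 15:00-15:30.
Zara ∩ Jun ∩ Hamid: 11:30-13:00.
Zara ∩ Jun ∩ Hamid ∩ Chen: ∅.
Zara ∩ Jun ∩ Hamid ∩ Chen ∩ Bashir: ∅.
Zara ∩ Jun ∩ Hamid ∩ Chen ∩ Bashir ∩ Zubin: ∅.
There is no time when everyone is free.
There is no common window, so the total is 0 minutes.

0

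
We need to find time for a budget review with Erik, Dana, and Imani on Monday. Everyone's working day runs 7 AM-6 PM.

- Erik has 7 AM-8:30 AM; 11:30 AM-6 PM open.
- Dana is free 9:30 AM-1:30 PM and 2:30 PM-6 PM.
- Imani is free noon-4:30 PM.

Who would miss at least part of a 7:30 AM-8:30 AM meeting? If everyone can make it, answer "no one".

Erik: free for 07:30-08:30. Dana: not fully free for 07:30-08:30. Imani: not fully free for 07:30-08:30.

Dana, Imani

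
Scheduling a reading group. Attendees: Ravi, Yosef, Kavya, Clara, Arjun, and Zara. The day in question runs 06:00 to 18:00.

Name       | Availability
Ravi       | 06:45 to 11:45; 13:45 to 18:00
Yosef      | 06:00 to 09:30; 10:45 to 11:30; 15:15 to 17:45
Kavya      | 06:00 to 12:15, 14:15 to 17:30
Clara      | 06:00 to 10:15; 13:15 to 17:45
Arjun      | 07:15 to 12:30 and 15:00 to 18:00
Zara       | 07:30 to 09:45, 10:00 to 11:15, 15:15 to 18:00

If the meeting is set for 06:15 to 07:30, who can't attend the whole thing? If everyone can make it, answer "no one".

Arjun, Ravi, Zara

Ravi: not fully free for 06:15-07:30. Yosef: free for 06:15-07:30. Kavya: free for 06:15-07:30. Clara: free for 06:15-07:30. Arjun: not fully free for 06:15-07:30. Zara: not fully free for 06:15-07:30.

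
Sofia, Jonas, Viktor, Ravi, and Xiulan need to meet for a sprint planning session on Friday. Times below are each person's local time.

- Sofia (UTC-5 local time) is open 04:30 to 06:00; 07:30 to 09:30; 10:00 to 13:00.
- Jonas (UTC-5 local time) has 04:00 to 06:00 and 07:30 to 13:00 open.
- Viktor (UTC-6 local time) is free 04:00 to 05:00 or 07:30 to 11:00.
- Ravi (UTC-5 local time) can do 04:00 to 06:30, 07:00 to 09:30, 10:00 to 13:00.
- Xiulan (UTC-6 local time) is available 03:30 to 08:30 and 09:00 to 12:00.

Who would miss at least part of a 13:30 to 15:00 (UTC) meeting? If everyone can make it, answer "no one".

Ravi, Sofia, Xiulan

Sofia in UTC: 09:30-11:00, 12:30-14:30, 15:00-18:00 (add 5h to convert from UTC-5).
Jonas in UTC: 09:00-11:00, 12:30-18:00 (add 5h to convert from UTC-5).
Viktor in UTC: 10:00-11:00, 13:30-17:00 (add 6h to convert from UTC-6).
Ravi in UTC: 09:00-11:30, 12:00-14:30, 15:00-18:00 (add 5h to convert from UTC-5).
Xiulan in UTC: 09:30-14:30, 15:00-18:00 (add 6h to convert from UTC-6).
Sofia: not fully free for 13:30-15:00. Jonas: free for 13:30-15:00. Viktor: free for 13:30-15:00. Ravi: not fully free for 13:30-15:00. Xiulan: not fully free for 13:30-15:00.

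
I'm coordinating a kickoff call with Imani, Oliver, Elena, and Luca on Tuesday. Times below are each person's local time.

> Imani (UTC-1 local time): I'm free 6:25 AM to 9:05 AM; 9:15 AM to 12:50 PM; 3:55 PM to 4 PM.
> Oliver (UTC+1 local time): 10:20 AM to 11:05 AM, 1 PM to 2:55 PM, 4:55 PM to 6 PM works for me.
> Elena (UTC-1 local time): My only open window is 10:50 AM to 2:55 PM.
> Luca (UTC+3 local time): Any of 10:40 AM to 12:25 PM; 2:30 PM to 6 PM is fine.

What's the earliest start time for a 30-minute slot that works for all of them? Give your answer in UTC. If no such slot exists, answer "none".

Imani in UTC: 07:25-10:05, 10:15-13:50, 16:55-17:00 (add 1h to convert from UTC-1).
Oliver in UTC: 09:20-10:05, 12:00-13:55, 15:55-17:00 (subtract 1h to convert from UTC+1).
Elena in UTC: 11:50-15:55 (add 1h to convert from UTC-1).
Luca in UTC: 07:40-09:25, 11:30-15:00 (subtract 3h to convert from UTC+3).
Imani ∩ Oliver: 09:20-10:05, 12:00-13:50, 16:55-17:00.
Imani ∩ Oliver ∩ Elena: 12:00-13:50.
Imani ∩ Oliver ∩ Elena ∩ Luca: 12:00-13:50.
The first common window of at least 30 minutes is 12:00-13:50, so the earliest start is 12:00.

12:00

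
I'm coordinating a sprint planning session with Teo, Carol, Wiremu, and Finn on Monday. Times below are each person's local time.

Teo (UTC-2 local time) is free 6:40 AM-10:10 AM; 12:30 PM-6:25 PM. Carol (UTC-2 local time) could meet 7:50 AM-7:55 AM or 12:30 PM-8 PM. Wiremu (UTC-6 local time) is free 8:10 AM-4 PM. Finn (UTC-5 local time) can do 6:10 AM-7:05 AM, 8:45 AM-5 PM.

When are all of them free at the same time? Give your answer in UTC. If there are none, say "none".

Teo in UTC: 08:40-12:10, 14:30-20:25 (add 2h to convert from UTC-2).
Carol in UTC: 09:50-09:55, 14:30-22:00 (add 2h to convert from UTC-2).
Wiremu in UTC: 14:10-22:00 (add 6h to convert from UTC-6).
Finn in UTC: 11:10-12:05, 13:45-22:00 (add 5h to convert from UTC-5).
Teo ∩ Carol: 09:50-09:55, 14:30-20:25.
Teo ∩ Carol ∩ Wiremu: 14:30-20:25.
Teo ∩ Carol ∩ Wiremu ∩ Finn: 14:30-20:25.

14:30-20:25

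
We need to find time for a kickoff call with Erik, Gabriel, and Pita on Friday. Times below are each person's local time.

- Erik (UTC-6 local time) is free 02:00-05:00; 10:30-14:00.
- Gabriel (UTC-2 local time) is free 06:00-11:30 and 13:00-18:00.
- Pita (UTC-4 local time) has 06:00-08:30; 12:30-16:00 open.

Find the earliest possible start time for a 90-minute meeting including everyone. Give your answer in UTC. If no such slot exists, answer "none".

Erik in UTC: 08:00-11:00, 16:30-20:00 (add 6h to convert from UTC-6).
Gabriel in UTC: 08:00-13:30, 15:00-20:00 (add 2h to convert from UTC-2).
Pita in UTC: 10:00-12:30, 16:30-20:00 (add 4h to convert from UTC-4).
Erik ∩ Gabriel: 08:00-11:00, 16:30-20:00.
Erik ∩ Gabriel ∩ Pita: 10:00-11:00, 16:30-20:00.
So the common availability across everyone is 10:00-11:00, 16:30-20:00.
The first common window of at least 90 minutes is 16:30-20:00, so the earliest start is 16:30.

16:30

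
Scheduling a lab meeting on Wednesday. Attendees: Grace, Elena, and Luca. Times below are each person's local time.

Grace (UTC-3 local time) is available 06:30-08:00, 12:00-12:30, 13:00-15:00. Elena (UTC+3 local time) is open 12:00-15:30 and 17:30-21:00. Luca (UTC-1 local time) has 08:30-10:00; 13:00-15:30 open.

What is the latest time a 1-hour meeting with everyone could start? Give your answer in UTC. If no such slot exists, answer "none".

Grace in UTC: 09:30-11:00, 15:00-15:30, 16:00-18:00 (add 3h to convert from UTC-3).
Elena in UTC: 09:00-12:30, 14:30-18:00 (subtract 3h to convert from UTC+3).
Luca in UTC: 09:30-11:00, 14:00-16:30 (add 1h to convert from UTC-1).
Grace ∩ Elena: 09:30-11:00, 15:00-15:30, 16:00-18:00.
Grace ∩ Elena ∩ Luca: 09:30-11:00, 15:00-15:30, 16:00-16:30.
The last common window of at least 60 minutes is 09:30-11:00; a 60-minute meeting can start as late as 10:00 and still end by 11:00.

10:00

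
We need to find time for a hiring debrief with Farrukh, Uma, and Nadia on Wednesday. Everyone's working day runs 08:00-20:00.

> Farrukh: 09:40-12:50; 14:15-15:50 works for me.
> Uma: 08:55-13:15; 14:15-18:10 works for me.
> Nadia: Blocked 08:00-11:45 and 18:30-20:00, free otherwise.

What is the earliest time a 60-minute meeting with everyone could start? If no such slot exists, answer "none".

Farrukh free: 09:40-12:50, 14:15-15:50.
Uma free: 08:55-13:15, 14:15-18:10.
Nadia free: 11:45-18:30 (invert busy blocks within the working day).
Farrukh ∩ Uma: 09:40-12:50, 14:15-15:50.
Farrukh ∩ Uma ∩ Nadia: 11:45-12:50, 14:15-15:50.
So the common availability across everyone is 11:45-12:50, 14:15-15:50.
The first common window of at least 60 minutes is 11:45-12:50, so the earliest start is 11:45.

11:45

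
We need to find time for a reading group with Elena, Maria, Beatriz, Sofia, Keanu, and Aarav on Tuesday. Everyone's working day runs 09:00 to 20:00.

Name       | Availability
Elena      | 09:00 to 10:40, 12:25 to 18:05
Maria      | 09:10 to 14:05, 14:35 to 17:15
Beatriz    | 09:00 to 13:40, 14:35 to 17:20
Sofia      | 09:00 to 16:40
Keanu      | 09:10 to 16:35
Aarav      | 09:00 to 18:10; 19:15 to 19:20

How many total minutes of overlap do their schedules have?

Elena ∩ Maria: 09:10-10:40, 12:25-14:05, 14:35-17:15.
Elena ∩ Maria ∩ Beatriz: 09:10-10:40, 12:25-13:40, 14:35-17:15.
Elena ∩ Maria ∩ Beatriz ∩ Sofia: 09:10-10:40, 12:25-13:40, 14:35-16:40.
Elena ∩ Maria ∩ Beatriz ∩ Sofia ∩ Keanu: 09:10-10:40, 12:25-13:40, 14:35-16:35.
Elena ∩ Maria ∩ Beatriz ∩ Sofia ∩ Keanu ∩ Aarav: 09:10-10:40, 12:25-13:40, 14:35-16:35.
Summing the common windows: 90 + 75 + 120 = 285 minutes.

285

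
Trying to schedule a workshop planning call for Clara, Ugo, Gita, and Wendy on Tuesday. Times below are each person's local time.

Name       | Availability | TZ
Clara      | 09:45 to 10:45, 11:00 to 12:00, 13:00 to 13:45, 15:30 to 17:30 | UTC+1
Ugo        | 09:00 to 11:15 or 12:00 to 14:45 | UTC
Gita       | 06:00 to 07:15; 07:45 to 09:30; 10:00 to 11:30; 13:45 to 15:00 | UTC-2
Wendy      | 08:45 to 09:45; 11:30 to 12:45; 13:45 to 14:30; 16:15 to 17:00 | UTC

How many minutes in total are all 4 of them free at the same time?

Clara in UTC: 08:45-09:45, 10:00-11:00, 12:00-12:45, 14:30-16:30 (subtract 1h to convert from UTC+1).
Ugo in UTC: 09:00-11:15, 12:00-14:45.
Gita in UTC: 08:00-09:15, 09:45-11:30, 12:00-13:30, 15:45-17:00 (add 2h to convert from UTC-2).
Wendy in UTC: 08:45-09:45, 11:30-12:45, 13:45-14:30, 16:15-17:00.
Clara ∩ Ugo: 09:00-09:45, 10:00-11:00, 12:00-12:45, 14:30-14:45.
Clara ∩ Ugo ∩ Gita: 09:00-09:15, 10:00-11:00, 12:00-12:45.
Clara ∩ Ugo ∩ Gita ∩ Wendy: 09:00-09:15, 12:00-12:45.
Those are the intersection windows.
Summing the common windows: 15 + 45 = 60 minutes.

60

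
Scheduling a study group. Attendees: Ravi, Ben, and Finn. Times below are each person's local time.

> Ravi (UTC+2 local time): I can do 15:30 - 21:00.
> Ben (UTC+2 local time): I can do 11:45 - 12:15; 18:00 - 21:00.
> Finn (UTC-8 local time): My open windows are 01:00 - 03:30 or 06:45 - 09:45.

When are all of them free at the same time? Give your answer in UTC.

Ravi in UTC: 13:30-19:00 (subtract 2h to convert from UTC+2).
Ben in UTC: 09:45-10:15, 16:00-19:00 (subtract 2h to convert from UTC+2).
Finn in UTC: 09:00-11:30, 14:45-17:45 (add 8h to convert from UTC-8).
Ravi ∩ Ben: 16:00-19:00.
Ravi ∩ Ben ∩ Finn: 16:00-17:45.
Those are the intersection windows.

16:00-17:45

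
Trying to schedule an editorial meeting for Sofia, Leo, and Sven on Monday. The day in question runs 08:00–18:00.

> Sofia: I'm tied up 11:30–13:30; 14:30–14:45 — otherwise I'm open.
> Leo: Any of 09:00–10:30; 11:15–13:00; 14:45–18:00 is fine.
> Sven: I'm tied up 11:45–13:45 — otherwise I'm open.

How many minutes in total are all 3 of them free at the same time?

Sofia free: 08:00-11:30, 13:30-14:30, 14:45-18:00 (invert busy blocks within the working day).
Leo free: 09:00-10:30, 11:15-13:00, 14:45-18:00.
Sven free: 08:00-11:45, 13:45-18:00 (invert busy blocks within the working day).
Sofia ∩ Leo: 09:00-10:30, 11:15-11:30, 14:45-18:00.
Sofia ∩ Leo ∩ Sven: 09:00-10:30, 11:15-11:30, 14:45-18:00.
Those are the intersection windows.
Summing the common windows: 90 + 15 + 195 = 300 minutes.

300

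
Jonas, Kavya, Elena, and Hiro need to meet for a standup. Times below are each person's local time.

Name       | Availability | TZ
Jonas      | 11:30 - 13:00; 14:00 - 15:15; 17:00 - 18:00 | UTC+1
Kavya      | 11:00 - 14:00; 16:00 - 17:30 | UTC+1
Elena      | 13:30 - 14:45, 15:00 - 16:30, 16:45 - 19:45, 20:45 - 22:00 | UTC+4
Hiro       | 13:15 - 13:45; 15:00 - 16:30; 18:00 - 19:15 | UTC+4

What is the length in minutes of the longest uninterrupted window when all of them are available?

Jonas in UTC: 10:30-12:00, 13:00-14:15, 16:00-17:00 (subtract 1h to convert from UTC+1).
Kavya in UTC: 10:00-13:00, 15:00-16:30 (subtract 1h to convert from UTC+1).
Elena in UTC: 09:30-10:45, 11:00-12:30, 12:45-15:45, 16:45-18:00 (subtract 4h to convert from UTC+4).
Hiro in UTC: 09:15-09:45, 11:00-12:30, 14:00-15:15 (subtract 4h to convert from UTC+4).
Jonas ∩ Kavya: 10:30-12:00, 16:00-16:30.
Jonas ∩ Kavya ∩ Elena: 10:30-10:45, 11:00-12:00.
Jonas ∩ Kavya ∩ Elena ∩ Hiro: 11:00-12:00.
Those are the intersection windows.
The longest is 11:00-12:00 at 60 minutes.

60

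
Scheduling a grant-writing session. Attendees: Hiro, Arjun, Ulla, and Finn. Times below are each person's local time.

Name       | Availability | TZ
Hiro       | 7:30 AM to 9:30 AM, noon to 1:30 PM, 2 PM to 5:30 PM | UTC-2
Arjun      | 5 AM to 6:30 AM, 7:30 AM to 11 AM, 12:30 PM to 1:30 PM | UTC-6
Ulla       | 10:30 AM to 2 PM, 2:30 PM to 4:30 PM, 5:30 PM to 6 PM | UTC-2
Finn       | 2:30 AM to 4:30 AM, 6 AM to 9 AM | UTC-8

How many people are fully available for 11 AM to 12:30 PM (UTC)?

Hiro in UTC: 09:30-11:30, 14:00-15:30, 16:00-19:30 (add 2h to convert from UTC-2).
Arjun in UTC: 11:00-12:30, 13:30-17:00, 18:30-19:30 (add 6h to convert from UTC-6).
Ulla in UTC: 12:30-16:00, 16:30-18:30, 19:30-20:00 (add 2h to convert from UTC-2).
Finn in UTC: 10:30-12:30, 14:00-17:00 (add 8h to convert from UTC-8).
Arjun and Finn can make the full 11:00-12:30 slot — that's 2.

2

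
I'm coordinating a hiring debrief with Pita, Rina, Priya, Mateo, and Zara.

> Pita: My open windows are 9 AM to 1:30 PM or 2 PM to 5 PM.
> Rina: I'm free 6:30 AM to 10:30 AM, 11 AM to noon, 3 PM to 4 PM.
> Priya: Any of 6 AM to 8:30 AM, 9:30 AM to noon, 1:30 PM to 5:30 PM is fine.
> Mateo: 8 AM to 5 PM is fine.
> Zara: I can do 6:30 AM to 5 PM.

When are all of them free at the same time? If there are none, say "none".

09:30-10:30, 11:00-12:00, 15:00-16:00

Pita ∩ Rina: 09:00-10:30, 11:00-12:00, 15:00-16:00.
Pita ∩ Rina ∩ Priya: 09:30-10:30, 11:00-12:00, 15:00-16:00.
Pita ∩ Rina ∩ Priya ∩ Mateo: 09:30-10:30, 11:00-12:00, 15:00-16:00.
Pita ∩ Rina ∩ Priya ∩ Mateo ∩ Zara: 09:30-10:30, 11:00-12:00, 15:00-16:00.
So the common availability across everyone is 09:30-10:30, 11:00-12:00, 15:00-16:00.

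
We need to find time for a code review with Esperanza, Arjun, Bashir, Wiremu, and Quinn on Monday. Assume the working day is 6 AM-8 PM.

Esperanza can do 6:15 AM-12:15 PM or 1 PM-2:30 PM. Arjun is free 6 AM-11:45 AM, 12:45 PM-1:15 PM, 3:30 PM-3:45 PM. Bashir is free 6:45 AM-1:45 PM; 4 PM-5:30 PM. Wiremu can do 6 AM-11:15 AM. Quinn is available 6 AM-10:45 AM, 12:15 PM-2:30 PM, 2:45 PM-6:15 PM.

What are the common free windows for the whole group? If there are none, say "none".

06:45-10:45

Esperanza ∩ Arjun: 06:15-11:45, 13:00-13:15.
Esperanza ∩ Arjun ∩ Bashir: 06:45-11:45, 13:00-13:15.
Esperanza ∩ Arjun ∩ Bashir ∩ Wiremu: 06:45-11:15.
Esperanza ∩ Arjun ∩ Bashir ∩ Wiremu ∩ Quinn: 06:45-10:45.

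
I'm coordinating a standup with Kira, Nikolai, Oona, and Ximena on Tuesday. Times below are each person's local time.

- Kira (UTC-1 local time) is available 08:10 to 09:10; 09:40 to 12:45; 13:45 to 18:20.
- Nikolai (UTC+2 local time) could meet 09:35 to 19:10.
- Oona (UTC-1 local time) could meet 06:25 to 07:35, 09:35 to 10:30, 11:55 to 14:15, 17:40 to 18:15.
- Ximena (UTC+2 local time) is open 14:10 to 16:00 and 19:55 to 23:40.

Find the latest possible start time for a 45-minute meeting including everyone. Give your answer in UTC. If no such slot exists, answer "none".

13:00

Kira in UTC: 09:10-10:10, 10:40-13:45, 14:45-19:20 (add 1h to convert from UTC-1).
Nikolai in UTC: 07:35-17:10 (subtract 2h to convert from UTC+2).
Oona in UTC: 07:25-08:35, 10:35-11:30, 12:55-15:15, 18:40-19:15 (add 1h to convert from UTC-1).
Ximena in UTC: 12:10-14:00, 17:55-21:40 (subtract 2h to convert from UTC+2).
Kira ∩ Nikolai: 09:10-10:10, 10:40-13:45, 14:45-17:10.
Kira ∩ Nikolai ∩ Oona: 10:40-11:30, 12:55-13:45, 14:45-15:15.
Kira ∩ Nikolai ∩ Oona ∩ Ximena: 12:55-13:45.
So the common availability across everyone is 12:55-13:45.
The last common window of at least 45 minutes is 12:55-13:45; a 45-minute meeting can start as late as 13:00 and still end by 13:45.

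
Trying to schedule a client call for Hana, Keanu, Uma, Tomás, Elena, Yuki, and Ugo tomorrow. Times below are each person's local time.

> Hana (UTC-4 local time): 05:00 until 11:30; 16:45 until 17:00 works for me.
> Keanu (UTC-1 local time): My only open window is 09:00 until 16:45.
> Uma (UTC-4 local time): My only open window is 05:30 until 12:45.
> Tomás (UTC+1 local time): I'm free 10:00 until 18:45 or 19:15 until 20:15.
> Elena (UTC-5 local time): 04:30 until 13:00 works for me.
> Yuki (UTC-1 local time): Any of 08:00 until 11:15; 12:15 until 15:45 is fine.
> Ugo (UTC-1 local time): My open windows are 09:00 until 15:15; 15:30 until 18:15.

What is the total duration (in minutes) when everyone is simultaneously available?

Hana in UTC: 09:00-15:30, 20:45-21:00 (add 4h to convert from UTC-4).
Keanu in UTC: 10:00-17:45 (add 1h to convert from UTC-1).
Uma in UTC: 09:30-16:45 (add 4h to convert from UTC-4).
Tomás in UTC: 09:00-17:45, 18:15-19:15 (subtract 1h to convert from UTC+1).
Elena in UTC: 09:30-18:00 (add 5h to convert from UTC-5).
Yuki in UTC: 09:00-12:15, 13:15-16:45 (add 1h to convert from UTC-1).
Ugo in UTC: 10:00-16:15, 16:30-19:15 (add 1h to convert from UTC-1).
Hana ∩ Keanu: 10:00-15:30.
Hana ∩ Keanu ∩ Uma: 10:00-15:30.
Hana ∩ Keanu ∩ Uma ∩ Tomás: 10:00-15:30.
Hana ∩ Keanu ∩ Uma ∩ Tomás ∩ Elena: 10:00-15:30.
Hana ∩ Keanu ∩ Uma ∩ Tomás ∩ Elena ∩ Yuki: 10:00-12:15, 13:15-15:30.
Hana ∩ Keanu ∩ Uma ∩ Tomás ∩ Elena ∩ Yuki ∩ Ugo: 10:00-12:15, 13:15-15:30.
Summing the common windows: 135 + 135 = 270 minutes.

270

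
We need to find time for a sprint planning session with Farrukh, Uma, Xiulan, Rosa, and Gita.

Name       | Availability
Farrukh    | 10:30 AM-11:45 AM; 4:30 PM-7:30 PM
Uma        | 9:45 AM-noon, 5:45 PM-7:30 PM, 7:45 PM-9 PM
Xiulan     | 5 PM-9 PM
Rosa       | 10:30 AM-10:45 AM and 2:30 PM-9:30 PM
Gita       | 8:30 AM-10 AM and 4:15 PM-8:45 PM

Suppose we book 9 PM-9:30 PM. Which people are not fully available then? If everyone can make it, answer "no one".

Farrukh, Gita, Uma, Xiulan

Farrukh: not fully free for 21:00-21:30. Uma: not fully free for 21:00-21:30. Xiulan: not fully free for 21:00-21:30. Rosa: free for 21:00-21:30. Gita: not fully free for 21:00-21:30.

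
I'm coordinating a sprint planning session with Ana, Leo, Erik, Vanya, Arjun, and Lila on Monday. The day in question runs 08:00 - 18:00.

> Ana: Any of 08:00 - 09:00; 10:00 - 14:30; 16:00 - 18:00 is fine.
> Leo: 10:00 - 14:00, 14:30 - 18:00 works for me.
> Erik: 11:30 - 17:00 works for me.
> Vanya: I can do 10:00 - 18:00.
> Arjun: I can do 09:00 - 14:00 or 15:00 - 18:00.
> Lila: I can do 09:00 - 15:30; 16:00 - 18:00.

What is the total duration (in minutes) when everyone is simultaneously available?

Ana ∩ Leo: 10:00-14:00, 16:00-18:00.
Ana ∩ Leo ∩ Erik: 11:30-14:00, 16:00-17:00.
Ana ∩ Leo ∩ Erik ∩ Vanya: 11:30-14:00, 16:00-17:00.
Ana ∩ Leo ∩ Erik ∩ Vanya ∩ Arjun: 11:30-14:00, 16:00-17:00.
Ana ∩ Leo ∩ Erik ∩ Vanya ∩ Arjun ∩ Lila: 11:30-14:00, 16:00-17:00.
Summing the common windows: 150 + 60 = 210 minutes.

210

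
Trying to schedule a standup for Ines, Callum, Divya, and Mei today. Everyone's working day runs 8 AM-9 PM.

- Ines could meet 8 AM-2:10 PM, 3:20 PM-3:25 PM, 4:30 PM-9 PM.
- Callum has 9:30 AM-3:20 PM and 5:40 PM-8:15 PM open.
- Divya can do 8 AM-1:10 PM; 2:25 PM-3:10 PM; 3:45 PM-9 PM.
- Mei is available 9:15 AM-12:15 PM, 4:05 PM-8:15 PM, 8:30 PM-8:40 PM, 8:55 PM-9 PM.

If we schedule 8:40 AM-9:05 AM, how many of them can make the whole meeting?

Ines and Divya can make the full 08:40-09:05 slot — that's 2.

2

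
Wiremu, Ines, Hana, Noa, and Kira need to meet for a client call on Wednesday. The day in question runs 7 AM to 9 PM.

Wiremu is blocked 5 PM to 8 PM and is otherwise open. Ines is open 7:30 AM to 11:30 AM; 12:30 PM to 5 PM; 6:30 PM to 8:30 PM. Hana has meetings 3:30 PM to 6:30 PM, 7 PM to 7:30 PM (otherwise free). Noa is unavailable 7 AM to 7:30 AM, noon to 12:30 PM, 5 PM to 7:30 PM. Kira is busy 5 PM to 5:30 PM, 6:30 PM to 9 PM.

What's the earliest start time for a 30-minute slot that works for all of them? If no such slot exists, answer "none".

07:30

Wiremu free: 07:00-17:00, 20:00-21:00 (invert busy blocks within the working day).
Ines free: 07:30-11:30, 12:30-17:00, 18:30-20:30.
Hana free: 07:00-15:30, 18:30-19:00, 19:30-21:00 (invert busy blocks within the working day).
Noa free: 07:30-12:00, 12:30-17:00, 19:30-21:00 (invert busy blocks within the working day).
Kira free: 07:00-17:00, 17:30-18:30 (invert busy blocks within the working day).
Wiremu ∩ Ines: 07:30-11:30, 12:30-17:00, 20:00-20:30.
Wiremu ∩ Ines ∩ Hana: 07:30-11:30, 12:30-15:30, 20:00-20:30.
Wiremu ∩ Ines ∩ Hana ∩ Noa: 07:30-11:30, 12:30-15:30, 20:00-20:30.
Wiremu ∩ Ines ∩ Hana ∩ Noa ∩ Kira: 07:30-11:30, 12:30-15:30.
Those are the intersection windows.
The first common window of at least 30 minutes is 07:30-11:30, so the earliest start is 07:30.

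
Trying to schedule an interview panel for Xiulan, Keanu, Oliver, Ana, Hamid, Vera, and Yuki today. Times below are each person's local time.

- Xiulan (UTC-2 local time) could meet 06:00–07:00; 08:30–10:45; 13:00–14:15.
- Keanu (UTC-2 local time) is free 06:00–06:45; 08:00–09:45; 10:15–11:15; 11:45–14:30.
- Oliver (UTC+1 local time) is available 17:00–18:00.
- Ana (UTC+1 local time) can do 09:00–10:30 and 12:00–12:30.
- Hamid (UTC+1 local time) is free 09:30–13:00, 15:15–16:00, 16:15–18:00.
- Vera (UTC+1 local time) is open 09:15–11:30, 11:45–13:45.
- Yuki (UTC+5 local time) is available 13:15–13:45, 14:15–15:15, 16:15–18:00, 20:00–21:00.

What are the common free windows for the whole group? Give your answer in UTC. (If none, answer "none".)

none

Xiulan in UTC: 08:00-09:00, 10:30-12:45, 15:00-16:15 (add 2h to convert from UTC-2).
Keanu in UTC: 08:00-08:45, 10:00-11:45, 12:15-13:15, 13:45-16:30 (add 2h to convert from UTC-2).
Oliver in UTC: 16:00-17:00 (subtract 1h to convert from UTC+1).
Ana in UTC: 08:00-09:30, 11:00-11:30 (subtract 1h to convert from UTC+1).
Hamid in UTC: 08:30-12:00, 14:15-15:00, 15:15-17:00 (subtract 1h to convert from UTC+1).
Vera in UTC: 08:15-10:30, 10:45-12:45 (subtract 1h to convert from UTC+1).
Yuki in UTC: 08:15-08:45, 09:15-10:15, 11:15-13:00, 15:00-16:00 (subtract 5h to convert from UTC+5).
Xiulan ∩ Keanu: 08:00-08:45, 10:30-11:45, 12:15-12:45, 15:00-16:15.
Xiulan ∩ Keanu ∩ Oliver: 16:00-16:15.
Xiulan ∩ Keanu ∩ Oliver ∩ Ana: ∅.
Xiulan ∩ Keanu ∩ Oliver ∩ Ana ∩ Hamid: ∅.
Xiulan ∩ Keanu ∩ Oliver ∩ Ana ∩ Hamid ∩ Vera: ∅.
Xiulan ∩ Keanu ∩ Oliver ∩ Ana ∩ Hamid ∩ Vera ∩ Yuki: ∅.
There is no time when everyone is free.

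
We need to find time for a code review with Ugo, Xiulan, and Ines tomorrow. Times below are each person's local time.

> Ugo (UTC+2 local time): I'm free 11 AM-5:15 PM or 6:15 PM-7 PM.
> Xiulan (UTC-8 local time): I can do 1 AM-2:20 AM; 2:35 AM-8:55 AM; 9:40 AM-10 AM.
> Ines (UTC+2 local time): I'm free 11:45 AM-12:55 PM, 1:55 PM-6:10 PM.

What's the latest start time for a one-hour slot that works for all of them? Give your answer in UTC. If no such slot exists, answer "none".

Ugo in UTC: 09:00-15:15, 16:15-17:00 (subtract 2h to convert from UTC+2).
Xiulan in UTC: 09:00-10:20, 10:35-16:55, 17:40-18:00 (add 8h to convert from UTC-8).
Ines in UTC: 09:45-10:55, 11:55-16:10 (subtract 2h to convert from UTC+2).
Ugo ∩ Xiulan: 09:00-10:20, 10:35-15:15, 16:15-16:55.
Ugo ∩ Xiulan ∩ Ines: 09:45-10:20, 10:35-10:55, 11:55-15:15.
So the common availability across everyone is 09:45-10:20, 10:35-10:55, 11:55-15:15.
The last common window of at least 60 minutes is 11:55-15:15; a 60-minute meeting can start as late as 14:15 and still end by 15:15.

14:15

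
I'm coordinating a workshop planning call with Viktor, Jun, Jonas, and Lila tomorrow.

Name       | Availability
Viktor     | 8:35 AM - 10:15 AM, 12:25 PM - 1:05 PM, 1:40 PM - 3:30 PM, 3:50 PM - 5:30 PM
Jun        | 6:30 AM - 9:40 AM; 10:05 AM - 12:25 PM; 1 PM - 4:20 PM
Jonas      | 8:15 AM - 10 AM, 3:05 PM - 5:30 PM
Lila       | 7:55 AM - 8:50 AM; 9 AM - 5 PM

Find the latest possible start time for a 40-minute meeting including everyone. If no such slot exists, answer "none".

Viktor ∩ Jun: 08:35-09:40, 10:05-10:15, 13:00-13:05, 13:40-15:30, 15:50-16:20.
Viktor ∩ Jun ∩ Jonas: 08:35-09:40, 15:05-15:30, 15:50-16:20.
Viktor ∩ Jun ∩ Jonas ∩ Lila: 08:35-08:50, 09:00-09:40, 15:05-15:30, 15:50-16:20.
The last common window of at least 40 minutes is 09:00-09:40; a 40-minute meeting can start as late as 09:00 and still end by 09:40.

09:00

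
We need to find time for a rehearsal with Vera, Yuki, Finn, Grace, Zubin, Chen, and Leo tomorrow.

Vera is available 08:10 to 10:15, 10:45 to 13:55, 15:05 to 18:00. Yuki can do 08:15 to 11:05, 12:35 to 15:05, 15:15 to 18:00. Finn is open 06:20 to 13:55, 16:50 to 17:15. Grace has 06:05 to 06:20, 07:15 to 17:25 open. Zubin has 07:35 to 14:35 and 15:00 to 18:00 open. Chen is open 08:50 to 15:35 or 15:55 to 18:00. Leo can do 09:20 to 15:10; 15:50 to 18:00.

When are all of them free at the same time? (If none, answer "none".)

Vera ∩ Yuki: 08:15-10:15, 10:45-11:05, 12:35-13:55, 15:15-18:00.
Vera ∩ Yuki ∩ Finn: 08:15-10:15, 10:45-11:05, 12:35-13:55, 16:50-17:15.
Vera ∩ Yuki ∩ Finn ∩ Grace: 08:15-10:15, 10:45-11:05, 12:35-13:55, 16:50-17:15.
Vera ∩ Yuki ∩ Finn ∩ Grace ∩ Zubin: 08:15-10:15, 10:45-11:05, 12:35-13:55, 16:50-17:15.
Vera ∩ Yuki ∩ Finn ∩ Grace ∩ Zubin ∩ Chen: 08:50-10:15, 10:45-11:05, 12:35-13:55, 16:50-17:15.
Vera ∩ Yuki ∩ Finn ∩ Grace ∩ Zubin ∩ Chen ∩ Leo: 09:20-10:15, 10:45-11:05, 12:35-13:55, 16:50-17:15.
Those are the intersection windows.

09:20-10:15, 10:45-11:05, 12:35-13:55, 16:50-17:15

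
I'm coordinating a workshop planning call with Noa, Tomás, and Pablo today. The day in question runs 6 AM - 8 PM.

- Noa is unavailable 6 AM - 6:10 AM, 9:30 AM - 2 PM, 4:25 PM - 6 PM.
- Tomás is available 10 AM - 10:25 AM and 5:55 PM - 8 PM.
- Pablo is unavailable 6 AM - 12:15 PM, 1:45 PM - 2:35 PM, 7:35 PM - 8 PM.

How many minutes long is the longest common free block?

95

Noa free: 06:10-09:30, 14:00-16:25, 18:00-20:00 (invert busy blocks within the working day).
Tomás free: 10:00-10:25, 17:55-20:00.
Pablo free: 12:15-13:45, 14:35-19:35 (invert busy blocks within the working day).
Noa ∩ Tomás: 18:00-20:00.
Noa ∩ Tomás ∩ Pablo: 18:00-19:35.
The longest is 18:00-19:35 at 95 minutes.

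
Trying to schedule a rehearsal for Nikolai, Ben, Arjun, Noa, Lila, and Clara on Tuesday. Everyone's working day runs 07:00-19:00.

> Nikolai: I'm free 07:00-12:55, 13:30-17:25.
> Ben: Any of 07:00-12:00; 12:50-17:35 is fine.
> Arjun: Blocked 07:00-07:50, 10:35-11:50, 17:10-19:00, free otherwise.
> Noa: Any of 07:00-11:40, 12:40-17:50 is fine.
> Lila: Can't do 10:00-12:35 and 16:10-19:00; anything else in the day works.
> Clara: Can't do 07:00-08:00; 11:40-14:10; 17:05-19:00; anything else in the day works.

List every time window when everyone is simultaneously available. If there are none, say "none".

Nikolai free: 07:00-12:55, 13:30-17:25.
Ben free: 07:00-12:00, 12:50-17:35.
Arjun free: 07:50-10:35, 11:50-17:10 (invert busy blocks within the working day).
Noa free: 07:00-11:40, 12:40-17:50.
Lila free: 07:00-10:00, 12:35-16:10 (invert busy blocks within the working day).
Clara free: 08:00-11:40, 14:10-17:05 (invert busy blocks within the working day).
Nikolai ∩ Ben: 07:00-12:00, 12:50-12:55, 13:30-17:25.
Nikolai ∩ Ben ∩ Arjun: 07:50-10:35, 11:50-12:00, 12:50-12:55, 13:30-17:10.
Nikolai ∩ Ben ∩ Arjun ∩ Noa: 07:50-10:35, 12:50-12:55, 13:30-17:10.
Nikolai ∩ Ben ∩ Arjun ∩ Noa ∩ Lila: 07:50-10:00, 12:50-12:55, 13:30-16:10.
Nikolai ∩ Ben ∩ Arjun ∩ Noa ∩ Lila ∩ Clara: 08:00-10:00, 14:10-16:10.
So the common availability across everyone is 08:00-10:00, 14:10-16:10.

08:00-10:00, 14:10-16:10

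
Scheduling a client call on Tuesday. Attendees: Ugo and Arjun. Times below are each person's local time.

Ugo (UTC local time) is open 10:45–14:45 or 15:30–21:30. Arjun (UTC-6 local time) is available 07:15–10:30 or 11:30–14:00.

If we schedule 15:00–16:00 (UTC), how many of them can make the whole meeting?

1

Ugo in UTC: 10:45-14:45, 15:30-21:30.
Arjun in UTC: 13:15-16:30, 17:30-20:00 (add 6h to convert from UTC-6).
Arjun can make the full 15:00-16:00 slot — that's 1.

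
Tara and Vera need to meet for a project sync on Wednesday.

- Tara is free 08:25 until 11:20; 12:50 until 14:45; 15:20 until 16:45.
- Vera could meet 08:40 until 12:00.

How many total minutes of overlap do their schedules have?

Tara ∩ Vera: 08:40-11:20.
That's a single block of 160 minutes.

160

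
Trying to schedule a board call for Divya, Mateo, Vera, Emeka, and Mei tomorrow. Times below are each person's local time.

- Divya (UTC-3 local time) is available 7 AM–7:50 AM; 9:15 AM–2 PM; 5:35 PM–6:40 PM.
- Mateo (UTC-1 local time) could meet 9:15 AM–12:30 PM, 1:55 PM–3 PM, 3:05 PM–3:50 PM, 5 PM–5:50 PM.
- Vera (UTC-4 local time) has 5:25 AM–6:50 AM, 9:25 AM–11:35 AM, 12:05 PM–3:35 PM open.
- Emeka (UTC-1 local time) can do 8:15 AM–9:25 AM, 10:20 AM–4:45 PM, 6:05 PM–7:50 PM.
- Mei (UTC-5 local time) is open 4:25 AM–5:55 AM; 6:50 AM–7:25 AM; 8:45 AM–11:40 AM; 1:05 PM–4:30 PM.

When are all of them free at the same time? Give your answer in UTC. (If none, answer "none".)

10:15-10:25, 14:55-15:35, 16:05-16:40

Divya in UTC: 10:00-10:50, 12:15-17:00, 20:35-21:40 (add 3h to convert from UTC-3).
Mateo in UTC: 10:15-13:30, 14:55-16:00, 16:05-16:50, 18:00-18:50 (add 1h to convert from UTC-1).
Vera in UTC: 09:25-10:50, 13:25-15:35, 16:05-19:35 (add 4h to convert from UTC-4).
Emeka in UTC: 09:15-10:25, 11:20-17:45, 19:05-20:50 (add 1h to convert from UTC-1).
Mei in UTC: 09:25-10:55, 11:50-12:25, 13:45-16:40, 18:05-21:30 (add 5h to convert from UTC-5).
Divya ∩ Mateo: 10:15-10:50, 12:15-13:30, 14:55-16:00, 16:05-16:50.
Divya ∩ Mateo ∩ Vera: 10:15-10:50, 13:25-13:30, 14:55-15:35, 16:05-16:50.
Divya ∩ Mateo ∩ Vera ∩ Emeka: 10:15-10:25, 13:25-13:30, 14:55-15:35, 16:05-16:50.
Divya ∩ Mateo ∩ Vera ∩ Emeka ∩ Mei: 10:15-10:25, 14:55-15:35, 16:05-16:40.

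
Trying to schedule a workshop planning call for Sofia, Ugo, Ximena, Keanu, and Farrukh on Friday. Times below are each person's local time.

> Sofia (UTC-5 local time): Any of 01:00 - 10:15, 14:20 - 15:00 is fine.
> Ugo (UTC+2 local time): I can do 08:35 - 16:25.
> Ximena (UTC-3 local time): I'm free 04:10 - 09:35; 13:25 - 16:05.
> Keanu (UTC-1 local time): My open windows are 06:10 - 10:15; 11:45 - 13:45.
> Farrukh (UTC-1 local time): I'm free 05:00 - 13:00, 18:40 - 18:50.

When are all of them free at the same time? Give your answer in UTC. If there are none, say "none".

07:10-11:15

Sofia in UTC: 06:00-15:15, 19:20-20:00 (add 5h to convert from UTC-5).
Ugo in UTC: 06:35-14:25 (subtract 2h to convert from UTC+2).
Ximena in UTC: 07:10-12:35, 16:25-19:05 (add 3h to convert from UTC-3).
Keanu in UTC: 07:10-11:15, 12:45-14:45 (add 1h to convert from UTC-1).
Farrukh in UTC: 06:00-14:00, 19:40-19:50 (add 1h to convert from UTC-1).
Sofia ∩ Ugo: 06:35-14:25.
Sofia ∩ Ugo ∩ Ximena: 07:10-12:35.
Sofia ∩ Ugo ∩ Ximena ∩ Keanu: 07:10-11:15.
Sofia ∩ Ugo ∩ Ximena ∩ Keanu ∩ Farrukh: 07:10-11:15.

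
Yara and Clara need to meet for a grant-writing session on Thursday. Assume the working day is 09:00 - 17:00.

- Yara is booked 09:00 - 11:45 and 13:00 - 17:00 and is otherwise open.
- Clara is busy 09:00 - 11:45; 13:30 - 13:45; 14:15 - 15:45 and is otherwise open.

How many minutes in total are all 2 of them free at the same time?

Yara free: 11:45-13:00 (invert busy blocks within the working day).
Clara free: 11:45-13:30, 13:45-14:15, 15:45-17:00 (invert busy blocks within the working day).
Yara ∩ Clara: 11:45-13:00.
That's a single block of 75 minutes.

75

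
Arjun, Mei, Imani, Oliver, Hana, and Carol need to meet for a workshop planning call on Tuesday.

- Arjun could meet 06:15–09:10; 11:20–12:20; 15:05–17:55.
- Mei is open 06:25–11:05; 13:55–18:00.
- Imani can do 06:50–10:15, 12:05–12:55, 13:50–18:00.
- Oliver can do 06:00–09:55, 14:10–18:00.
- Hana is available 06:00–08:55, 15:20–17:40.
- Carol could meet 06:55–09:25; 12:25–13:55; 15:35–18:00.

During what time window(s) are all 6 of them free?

Arjun ∩ Mei: 06:25-09:10, 15:05-17:55.
Arjun ∩ Mei ∩ Imani: 06:50-09:10, 15:05-17:55.
Arjun ∩ Mei ∩ Imani ∩ Oliver: 06:50-09:10, 15:05-17:55.
Arjun ∩ Mei ∩ Imani ∩ Oliver ∩ Hana: 06:50-08:55, 15:20-17:40.
Arjun ∩ Mei ∩ Imani ∩ Oliver ∩ Hana ∩ Carol: 06:55-08:55, 15:35-17:40.
So the common availability across everyone is 06:55-08:55, 15:35-17:40.

06:55-08:55, 15:35-17:40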